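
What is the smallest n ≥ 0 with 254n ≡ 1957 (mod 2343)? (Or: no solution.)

1253

gcd(2343, 254) = 1.
1 divides 1957, so solutions exist.
By Bézout, 254×(452) + 2343×(-49) = 1.
So 254×(452) ≡ 1 (mod 2343); multiply by 1957: n ≡ 884564 (mod 2343).
Smallest nonnegative: n = 884564 mod 2343 = 1253.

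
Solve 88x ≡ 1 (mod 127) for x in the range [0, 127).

gcd(127, 88) = 1.
By Bézout, 88×(13) + 127×(-9) = 1.
So 88×13 ≡ 1 (mod 127), and 13 mod 127 = 13.

13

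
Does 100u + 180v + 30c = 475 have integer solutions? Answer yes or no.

gcd(180, 100):
  180 = 1*100 + 80
  100 = 1*80 + 20
  80 = 4*20
so gcd(180, 100) = 20.
gcd(20, 30) = 10.
10 does not divide 475 (remainder 5), so no integer solutions.

no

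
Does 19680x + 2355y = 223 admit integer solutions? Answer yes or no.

no

gcd(19680, 2355) = 15.
15 does not divide 223 (remainder 13), so no integer solutions.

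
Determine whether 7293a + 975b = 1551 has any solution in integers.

gcd(7293, 975):
  7293 = 7·975 + 468
  975 = 2·468 + 39
  468 = 12·39
so gcd(7293, 975) = 39.
39 does not divide 1551 (remainder 30), so no integer solutions.

no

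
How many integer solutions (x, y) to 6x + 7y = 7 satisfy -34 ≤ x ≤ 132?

23

gcd(7, 6):
  7 = 1·6 + 1
  6 = 6·1
so gcd(7, 6) = 1.
Back-substitute for Bézout coefficients:
  1 = 7 - 1·6
  ... = 6·(-1) + 7·(1)
Scale by 7: particular solution (-7, 7); reduce x mod 7: (0, 1).
General solution: x = 0 + 7t, y = 1 - 6t for integer t.
-34 ≤ 0 + 7t ≤ 132 gives t ∈ [-4, 18], which is 23 values.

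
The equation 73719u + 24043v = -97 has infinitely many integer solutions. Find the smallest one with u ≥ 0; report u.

gcd(73719, 24043) = 1  (73719 = 3×24043 + 1590, 24043 = 15×1590 + 193, 1590 = 8×193 + 46, 193 = 4×46 + 9, 46 = 5×9 + 1, 9 = 9×1).
1 divides -97, so solutions exist.
Back-substituting, 73719×(2616) + 24043×(-8021) = 1.
Scale by -97/1 = -97: (u₀, v₀) = (-253752, 778037).
General solution: u = -253752 + 24043t, v = 778037 - 73719t for integer t.
u ≥ 0: smallest is -253752 mod 24043 = 10721 (at t = 11), with v = -32872.

10721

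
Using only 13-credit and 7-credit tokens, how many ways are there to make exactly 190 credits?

Need nonnegative integers with 13j + 7k = 190.
gcd(13, 7) = 1, and 13·(-1) + 7·(2) = 1.
So (j₀, k₀) = (-190, 380); general j = -190 + 7t, k = 380 - 13t.
j ≥ 0 ⇒ t ≥ 28; k ≥ 0 ⇒ t ≤ 29. That's 2 values of t.

2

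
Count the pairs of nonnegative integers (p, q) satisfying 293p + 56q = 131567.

gcd(293, 56) = 1  (293 = 5*56 + 13, 56 = 4*13 + 4, 13 = 3*4 + 1, 4 = 4*1).
Back-substituting, 293*(13) + 56*(-68) = 1.
Scale by 131567: one solution is (1710371, -8946556). Reduce p mod 56: (19, 2250).
General: p = 19 + 56t, q = 2250 - 293t.
p ≥ 0 ⇒ t ≥ 0; q ≥ 0 ⇒ t ≤ 7. So t ∈ [0, 7]: 8 solutions.

8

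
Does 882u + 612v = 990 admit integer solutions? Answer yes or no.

yes

gcd(882, 612):
  882 = 1·612 + 270
  612 = 2·270 + 72
  270 = 3·72 + 54
  72 = 1·54 + 18
  54 = 3·18
so gcd(882, 612) = 18.
18 divides 990, so integer solutions exist.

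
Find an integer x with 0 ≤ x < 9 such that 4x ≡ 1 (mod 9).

gcd(9, 4) = 1.
By Bézout, 4*(-2) + 9*(1) = 1.
So 4*-2 ≡ 1 (mod 9), and -2 mod 9 = 7.

7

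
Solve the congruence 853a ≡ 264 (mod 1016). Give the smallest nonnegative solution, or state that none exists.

gcd(1016, 853):
  1016 = 1·853 + 163
  853 = 5·163 + 38
  163 = 4·38 + 11
  38 = 3·11 + 5
  11 = 2·5 + 1
  5 = 5·1
so gcd(1016, 853) = 1.
1 divides 264, so solutions exist.
Back-substitute for Bézout coefficients:
  1 = 11 - 2·5
  ... = 853·(-187) + 1016·(157)
So 853·(-187) ≡ 1 (mod 1016); multiply by 264: a ≡ -49368 (mod 1016).
Smallest nonnegative: a = -49368 mod 1016 = 416.

416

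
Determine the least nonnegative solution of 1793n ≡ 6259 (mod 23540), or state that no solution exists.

463

gcd(23540, 1793) = 11.
11 divides 6259, so solutions exist.
By Bézout, 1793×(407) + 23540×(-31) = 11.
So 1793×(407) ≡ 11 (mod 23540); multiply by 569: n ≡ 231583 (mod 2140).
Smallest nonnegative: n = 231583 mod 2140 = 463.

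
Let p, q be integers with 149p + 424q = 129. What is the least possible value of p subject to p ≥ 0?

gcd(424, 149) = 1  (424 = 2*149 + 126, 149 = 1*126 + 23, 126 = 5*23 + 11, 23 = 2*11 + 1, 11 = 11*1).
1 divides 129, so solutions exist.
Back-substituting, 149*(37) + 424*(-13) = 1.
Scale by 129/1 = 129: (p₀, q₀) = (4773, -1677).
General solution: p = 4773 + 424t, q = -1677 - 149t for integer t.
p ≥ 0: smallest is 4773 mod 424 = 109 (at t = -11), with q = -38.

109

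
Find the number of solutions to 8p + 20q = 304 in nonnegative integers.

8

gcd(20, 8) = 4.
By Bézout, 8*(-2) + 20*(1) = 4.
One solution: (3, 14).
General: p = 3 + 5t, q = 14 - 2t.
p ≥ 0 ⇒ t ≥ 0; q ≥ 0 ⇒ t ≤ 7. So t ∈ [0, 7]: 8 solutions.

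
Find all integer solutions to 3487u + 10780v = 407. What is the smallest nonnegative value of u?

841

gcd(10780, 3487):
  10780 = 3*3487 + 319
  3487 = 10*319 + 297
  319 = 1*297 + 22
  297 = 13*22 + 11
  22 = 2*11
so gcd(10780, 3487) = 11.
11 divides 407, so solutions exist.
Back-substitute for Bézout coefficients:
  11 = 297 - 13*22
  ... = 3487*(473) + 10780*(-153)
Scale by 407/11 = 37: (u₀, v₀) = (17501, -5661).
General solution: u = 17501 + 980t, v = -5661 - 317t for integer t.
u ≥ 0: smallest is 17501 mod 980 = 841 (at t = -17), with v = -272.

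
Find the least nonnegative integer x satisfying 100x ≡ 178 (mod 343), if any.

gcd(343, 100) = 1  (343 = 3×100 + 43, 100 = 2×43 + 14, 43 = 3×14 + 1, 14 = 14×1).
1 divides 178, so solutions exist.
Back-substituting, 100×(-24) + 343×(7) = 1.
So 100×(-24) ≡ 1 (mod 343); multiply by 178: x ≡ -4272 (mod 343).
Smallest nonnegative: x = -4272 mod 343 = 187.

187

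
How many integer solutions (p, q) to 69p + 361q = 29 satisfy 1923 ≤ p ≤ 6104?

gcd(361, 69) = 1.
By Bézout, 69×(-68) + 361×(13) = 1.
Particular solution: (194, -37).
General solution: p = 194 + 361t, q = -37 - 69t for integer t.
1923 ≤ 194 + 361t ≤ 6104 gives t ∈ [5, 16], which is 12 values.

12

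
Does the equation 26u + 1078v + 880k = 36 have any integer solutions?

gcd(1078, 26) = 2.
gcd(2, 880) = 2.
2 divides 36, so integer solutions exist.

yes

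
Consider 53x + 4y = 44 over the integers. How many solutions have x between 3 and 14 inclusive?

gcd(53, 4) = 1.
By Bézout, 53·(1) + 4·(-13) = 1.
Particular solution: (0, 11).
General solution: x = 0 + 4t, y = 11 - 53t for integer t.
3 ≤ 0 + 4t ≤ 14 gives t ∈ [1, 3], which is 3 values.

3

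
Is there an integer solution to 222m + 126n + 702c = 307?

no

gcd(222, 126):
  222 = 1×126 + 96
  126 = 1×96 + 30
  96 = 3×30 + 6
  30 = 5×6
so gcd(222, 126) = 6.
gcd(6, 702) = 6.
6 does not divide 307 (remainder 1), so no integer solutions.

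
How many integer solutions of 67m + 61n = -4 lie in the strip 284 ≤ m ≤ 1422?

19

gcd(67, 61) = 1  (67 = 1·61 + 6, 61 = 10·6 + 1, 6 = 6·1).
Back-substituting, 67·(-10) + 61·(11) = 1.
Scale by -4: particular solution (40, -44); reduce m mod 61: (40, -44).
General solution: m = 40 + 61t, n = -44 - 67t for integer t.
284 ≤ 40 + 61t ≤ 1422 gives t ∈ [4, 22], which is 19 values.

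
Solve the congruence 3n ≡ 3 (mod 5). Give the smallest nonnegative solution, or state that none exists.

1

gcd(5, 3) = 1.
1 divides 3, so solutions exist.
By Bézout, 3·(2) + 5·(-1) = 1.
So 3·(2) ≡ 1 (mod 5); multiply by 3: n ≡ 6 (mod 5).
Smallest nonnegative: n = 6 mod 5 = 1.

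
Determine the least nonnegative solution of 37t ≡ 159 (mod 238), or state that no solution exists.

gcd(238, 37):
  238 = 6*37 + 16
  37 = 2*16 + 5
  16 = 3*5 + 1
  5 = 5*1
so gcd(238, 37) = 1.
1 divides 159, so solutions exist.
Back-substitute for Bézout coefficients:
  1 = 16 - 3*5
  ... = 37*(-45) + 238*(7)
So 37*(-45) ≡ 1 (mod 238); multiply by 159: t ≡ -7155 (mod 238).
Smallest nonnegative: t = -7155 mod 238 = 223.

223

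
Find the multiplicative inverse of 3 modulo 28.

gcd(28, 3) = 1.
By Bézout, 3×(-9) + 28×(1) = 1.
So 3×-9 ≡ 1 (mod 28), and -9 mod 28 = 19.

19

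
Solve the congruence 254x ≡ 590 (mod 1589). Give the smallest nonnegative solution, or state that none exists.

190

gcd(1589, 254):
  1589 = 6·254 + 65
  254 = 3·65 + 59
  65 = 1·59 + 6
  59 = 9·6 + 5
  6 = 1·5 + 1
  5 = 5·1
so gcd(1589, 254) = 1.
1 divides 590, so solutions exist.
Back-substitute for Bézout coefficients:
  1 = 6 - 1·5
  ... = 254·(-269) + 1589·(43)
So 254·(-269) ≡ 1 (mod 1589); multiply by 590: x ≡ -158710 (mod 1589).
Smallest nonnegative: x = -158710 mod 1589 = 190.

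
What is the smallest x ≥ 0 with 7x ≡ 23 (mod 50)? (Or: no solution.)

39

gcd(50, 7):
  50 = 7·7 + 1
  7 = 7·1
so gcd(50, 7) = 1.
1 divides 23, so solutions exist.
Back-substitute for Bézout coefficients:
  1 = 50 - 7·7
  ... = 7·(-7) + 50·(1)
So 7·(-7) ≡ 1 (mod 50); multiply by 23: x ≡ -161 (mod 50).
Smallest nonnegative: x = -161 mod 50 = 39.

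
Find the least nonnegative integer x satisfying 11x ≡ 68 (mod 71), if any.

gcd(71, 11) = 1  (71 = 6*11 + 5, 11 = 2*5 + 1, 5 = 5*1).
1 divides 68, so solutions exist.
Back-substituting, 11*(13) + 71*(-2) = 1.
So 11*(13) ≡ 1 (mod 71); multiply by 68: x ≡ 884 (mod 71).
Smallest nonnegative: x = 884 mod 71 = 32.

32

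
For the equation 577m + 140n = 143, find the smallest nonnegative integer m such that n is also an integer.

99

gcd(577, 140) = 1.
1 divides 143, so solutions exist.
By Bézout, 577*(33) + 140*(-136) = 1.
Scale by 143/1 = 143: (m₀, n₀) = (4719, -19448).
General solution: m = 4719 + 140t, n = -19448 - 577t for integer t.
m ≥ 0: smallest is 4719 mod 140 = 99 (at t = -33), with n = -407.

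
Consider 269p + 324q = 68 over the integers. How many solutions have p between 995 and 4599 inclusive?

12

gcd(324, 269) = 1  (324 = 1·269 + 55, 269 = 4·55 + 49, 55 = 1·49 + 6, 49 = 8·6 + 1, 6 = 6·1).
Back-substituting, 269·(53) + 324·(-44) = 1.
Scale by 68: particular solution (3604, -2992); reduce p mod 324: (40, -33).
General solution: p = 40 + 324t, q = -33 - 269t for integer t.
995 ≤ 40 + 324t ≤ 4599 gives t ∈ [3, 14], which is 12 values.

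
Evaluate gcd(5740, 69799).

1

gcd(69799, 5740):
  69799 = 12×5740 + 919
  5740 = 6×919 + 226
  919 = 4×226 + 15
  226 = 15×15 + 1
  15 = 15×1
so gcd(69799, 5740) = 1.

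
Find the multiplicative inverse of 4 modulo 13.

gcd(13, 4) = 1  (13 = 3·4 + 1, 4 = 4·1).
Back-substituting, 4·(-3) + 13·(1) = 1.
So 4·-3 ≡ 1 (mod 13), and -3 mod 13 = 10.

10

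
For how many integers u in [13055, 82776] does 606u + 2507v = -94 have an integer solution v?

gcd(2507, 606):
  2507 = 4*606 + 83
  606 = 7*83 + 25
  83 = 3*25 + 8
  25 = 3*8 + 1
  8 = 8*1
so gcd(2507, 606) = 1.
Back-substitute for Bézout coefficients:
  1 = 25 - 3*8
  ... = 606*(302) + 2507*(-73)
Scale by -94: particular solution (-28388, 6862); reduce u mod 2507: (1696, -410).
General solution: u = 1696 + 2507t, v = -410 - 606t for integer t.
13055 ≤ 1696 + 2507t ≤ 82776 gives t ∈ [5, 32], which is 28 values.

28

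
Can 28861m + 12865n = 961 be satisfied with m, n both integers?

yes

gcd(28861, 12865):
  28861 = 2×12865 + 3131
  12865 = 4×3131 + 341
  3131 = 9×341 + 62
  341 = 5×62 + 31
  62 = 2×31
so gcd(28861, 12865) = 31.
31 divides 961, so integer solutions exist.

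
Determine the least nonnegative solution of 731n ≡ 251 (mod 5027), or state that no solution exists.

3315

gcd(5027, 731) = 1  (5027 = 6·731 + 641, 731 = 1·641 + 90, 641 = 7·90 + 11, 90 = 8·11 + 2, 11 = 5·2 + 1, 2 = 2·1).
1 divides 251, so solutions exist.
Back-substituting, 731·(-2290) + 5027·(333) = 1.
So 731·(-2290) ≡ 1 (mod 5027); multiply by 251: n ≡ -574790 (mod 5027).
Smallest nonnegative: n = -574790 mod 5027 = 3315.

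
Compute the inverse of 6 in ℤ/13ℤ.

11

gcd(13, 6) = 1  (13 = 2·6 + 1, 6 = 6·1).
Back-substituting, 6·(-2) + 13·(1) = 1.
So 6·-2 ≡ 1 (mod 13), and -2 mod 13 = 11.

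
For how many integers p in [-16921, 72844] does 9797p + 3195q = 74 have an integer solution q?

28

gcd(9797, 3195):
  9797 = 3*3195 + 212
  3195 = 15*212 + 15
  212 = 14*15 + 2
  15 = 7*2 + 1
  2 = 2*1
so gcd(9797, 3195) = 1.
Back-substitute for Bézout coefficients:
  1 = 15 - 7*2
  ... = 9797*(-1492) + 3195*(4575)
Scale by 74: particular solution (-110408, 338550); reduce p mod 3195: (1417, -4345).
General solution: p = 1417 + 3195t, q = -4345 - 9797t for integer t.
-16921 ≤ 1417 + 3195t ≤ 72844 gives t ∈ [-5, 22], which is 28 values.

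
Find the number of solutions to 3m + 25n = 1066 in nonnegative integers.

14

gcd(25, 3) = 1  (25 = 8×3 + 1, 3 = 3×1).
Back-substituting, 3×(-8) + 25×(1) = 1.
Scale by 1066: one solution is (-8528, 1066). Reduce m mod 25: (22, 40).
General: m = 22 + 25t, n = 40 - 3t.
m ≥ 0 ⇒ t ≥ 0; n ≥ 0 ⇒ t ≤ 13. So t ∈ [0, 13]: 14 solutions.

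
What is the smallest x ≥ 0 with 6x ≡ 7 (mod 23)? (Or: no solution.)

5

gcd(23, 6) = 1.
1 divides 7, so solutions exist.
By Bézout, 6·(4) + 23·(-1) = 1.
So 6·(4) ≡ 1 (mod 23); multiply by 7: x ≡ 28 (mod 23).
Smallest nonnegative: x = 28 mod 23 = 5.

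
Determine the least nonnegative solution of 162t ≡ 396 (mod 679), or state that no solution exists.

gcd(679, 162) = 1  (679 = 4×162 + 31, 162 = 5×31 + 7, 31 = 4×7 + 3, 7 = 2×3 + 1, 3 = 3×1).
1 divides 396, so solutions exist.
Back-substituting, 162×(197) + 679×(-47) = 1.
So 162×(197) ≡ 1 (mod 679); multiply by 396: t ≡ 78012 (mod 679).
Smallest nonnegative: t = 78012 mod 679 = 606.

606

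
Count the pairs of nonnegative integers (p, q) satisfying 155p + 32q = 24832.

6

gcd(155, 32) = 1  (155 = 4*32 + 27, 32 = 1*27 + 5, 27 = 5*5 + 2, 5 = 2*2 + 1, 2 = 2*1).
Back-substituting, 155*(-13) + 32*(63) = 1.
Scale by 24832: one solution is (-322816, 1564416). Reduce p mod 32: (0, 776).
General: p = 0 + 32t, q = 776 - 155t.
p ≥ 0 ⇒ t ≥ 0; q ≥ 0 ⇒ t ≤ 5. So t ∈ [0, 5]: 6 solutions.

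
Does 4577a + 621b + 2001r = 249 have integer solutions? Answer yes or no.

no

gcd(4577, 621):
  4577 = 7·621 + 230
  621 = 2·230 + 161
  230 = 1·161 + 69
  161 = 2·69 + 23
  69 = 3·23
so gcd(4577, 621) = 23.
gcd(23, 2001) = 23.
23 does not divide 249 (remainder 19), so no integer solutions.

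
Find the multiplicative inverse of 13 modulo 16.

gcd(16, 13) = 1  (16 = 1*13 + 3, 13 = 4*3 + 1, 3 = 3*1).
Back-substituting, 13*(5) + 16*(-4) = 1.
So 13*5 ≡ 1 (mod 16), and 5 mod 16 = 5.

5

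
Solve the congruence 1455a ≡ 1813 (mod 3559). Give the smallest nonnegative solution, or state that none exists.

gcd(3559, 1455) = 1  (3559 = 2*1455 + 649, 1455 = 2*649 + 157, 649 = 4*157 + 21, 157 = 7*21 + 10, 21 = 2*10 + 1, 10 = 10*1).
1 divides 1813, so solutions exist.
Back-substituting, 1455*(-340) + 3559*(139) = 1.
So 1455*(-340) ≡ 1 (mod 3559); multiply by 1813: a ≡ -616420 (mod 3559).
Smallest nonnegative: a = -616420 mod 3559 = 2846.

2846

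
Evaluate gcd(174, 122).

gcd(174, 122):
  174 = 1·122 + 52
  122 = 2·52 + 18
  52 = 2·18 + 16
  18 = 1·16 + 2
  16 = 8·2
so gcd(174, 122) = 2.

2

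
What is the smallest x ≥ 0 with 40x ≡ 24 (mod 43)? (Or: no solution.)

35

gcd(43, 40) = 1  (43 = 1×40 + 3, 40 = 13×3 + 1, 3 = 3×1).
1 divides 24, so solutions exist.
Back-substituting, 40×(14) + 43×(-13) = 1.
So 40×(14) ≡ 1 (mod 43); multiply by 24: x ≡ 336 (mod 43).
Smallest nonnegative: x = 336 mod 43 = 35.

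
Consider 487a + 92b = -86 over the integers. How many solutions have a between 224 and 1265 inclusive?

11

gcd(487, 92):
  487 = 5·92 + 27
  92 = 3·27 + 11
  27 = 2·11 + 5
  11 = 2·5 + 1
  5 = 5·1
so gcd(487, 92) = 1.
Back-substitute for Bézout coefficients:
  1 = 11 - 2·5
  ... = 487·(-17) + 92·(90)
Scale by -86: particular solution (1462, -7740); reduce a mod 92: (82, -435).
General solution: a = 82 + 92t, b = -435 - 487t for integer t.
224 ≤ 82 + 92t ≤ 1265 gives t ∈ [2, 12], which is 11 values.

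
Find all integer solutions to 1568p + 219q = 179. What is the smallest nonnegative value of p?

gcd(1568, 219):
  1568 = 7*219 + 35
  219 = 6*35 + 9
  35 = 3*9 + 8
  9 = 1*8 + 1
  8 = 8*1
so gcd(1568, 219) = 1.
1 divides 179, so solutions exist.
Back-substitute for Bézout coefficients:
  1 = 9 - 1*8
  ... = 1568*(-25) + 219*(179)
Scale by 179/1 = 179: (p₀, q₀) = (-4475, 32041).
General solution: p = -4475 + 219t, q = 32041 - 1568t for integer t.
p ≥ 0: smallest is -4475 mod 219 = 124 (at t = 21), with q = -887.

124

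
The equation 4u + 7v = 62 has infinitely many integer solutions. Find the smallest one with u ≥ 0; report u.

gcd(7, 4):
  7 = 1·4 + 3
  4 = 1·3 + 1
  3 = 3·1
so gcd(7, 4) = 1.
1 divides 62, so solutions exist.
Back-substitute for Bézout coefficients:
  1 = 4 - 1·3
  ... = 4·(2) + 7·(-1)
Scale by 62/1 = 62: (u₀, v₀) = (124, -62).
General solution: u = 124 + 7t, v = -62 - 4t for integer t.
u ≥ 0: smallest is 124 mod 7 = 5 (at t = -17), with v = 6.

5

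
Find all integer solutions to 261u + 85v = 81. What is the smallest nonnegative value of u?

gcd(261, 85):
  261 = 3×85 + 6
  85 = 14×6 + 1
  6 = 6×1
so gcd(261, 85) = 1.
1 divides 81, so solutions exist.
Back-substitute for Bézout coefficients:
  1 = 85 - 14×6
  ... = 261×(-14) + 85×(43)
Scale by 81/1 = 81: (u₀, v₀) = (-1134, 3483).
General solution: u = -1134 + 85t, v = 3483 - 261t for integer t.
u ≥ 0: smallest is -1134 mod 85 = 56 (at t = 14), with v = -171.

56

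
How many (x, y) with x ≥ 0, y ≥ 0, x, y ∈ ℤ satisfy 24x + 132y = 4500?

gcd(132, 24):
  132 = 5·24 + 12
  24 = 2·12
so gcd(132, 24) = 12.
Back-substitute for Bézout coefficients:
  12 = 132 - 5·24
  ... = 24·(-5) + 132·(1)
Scale by 375: one solution is (-1875, 375). Reduce x mod 11: (6, 33).
General: x = 6 + 11t, y = 33 - 2t.
x ≥ 0 ⇒ t ≥ 0; y ≥ 0 ⇒ t ≤ 16. So t ∈ [0, 16]: 17 solutions.

17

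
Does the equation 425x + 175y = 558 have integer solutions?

no

gcd(425, 175) = 25  (425 = 2·175 + 75, 175 = 2·75 + 25, 75 = 3·25).
25 does not divide 558 (remainder 8), so no integer solutions.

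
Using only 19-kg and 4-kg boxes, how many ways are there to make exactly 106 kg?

Need nonnegative integers with 19j + 4k = 106.
gcd(19, 4) = 1, and 19·(-1) + 4·(5) = 1.
So (j₀, k₀) = (-106, 530); general j = -106 + 4t, k = 530 - 19t.
j ≥ 0 ⇒ t ≥ 27; k ≥ 0 ⇒ t ≤ 27. That's 1 value of t.

1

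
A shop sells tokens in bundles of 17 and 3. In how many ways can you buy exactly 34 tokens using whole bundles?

1

Need nonnegative integers with 17j + 3k = 34.
gcd(17, 3) = 1, and 17·(-1) + 3·(6) = 1.
So (j₀, k₀) = (-34, 204); general j = -34 + 3t, k = 204 - 17t.
j ≥ 0 ⇒ t ≥ 12; k ≥ 0 ⇒ t ≤ 12. That's 1 value of t.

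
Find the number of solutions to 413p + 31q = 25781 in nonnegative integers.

2

gcd(413, 31) = 1.
By Bézout, 413×(-3) + 31×(40) = 1.
One solution: (2, 805).
General: p = 2 + 31t, q = 805 - 413t.
p ≥ 0 ⇒ t ≥ 0; q ≥ 0 ⇒ t ≤ 1. So t ∈ [0, 1]: 2 solutions.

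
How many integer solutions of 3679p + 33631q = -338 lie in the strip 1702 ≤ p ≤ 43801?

gcd(33631, 3679):
  33631 = 9·3679 + 520
  3679 = 7·520 + 39
  520 = 13·39 + 13
  39 = 3·13
so gcd(33631, 3679) = 13.
Back-substitute for Bézout coefficients:
  13 = 520 - 13·39
  ... = 3679·(-841) + 33631·(92)
Scale by -26: particular solution (21866, -2392); reduce p mod 2587: (1170, -128).
General solution: p = 1170 + 2587t, q = -128 - 283t for integer t.
1702 ≤ 1170 + 2587t ≤ 43801 gives t ∈ [1, 16], which is 16 values.

16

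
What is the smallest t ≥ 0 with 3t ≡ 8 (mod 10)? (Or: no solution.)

gcd(10, 3):
  10 = 3*3 + 1
  3 = 3*1
so gcd(10, 3) = 1.
1 divides 8, so solutions exist.
Back-substitute for Bézout coefficients:
  1 = 10 - 3*3
  ... = 3*(-3) + 10*(1)
So 3*(-3) ≡ 1 (mod 10); multiply by 8: t ≡ -24 (mod 10).
Smallest nonnegative: t = -24 mod 10 = 6.

6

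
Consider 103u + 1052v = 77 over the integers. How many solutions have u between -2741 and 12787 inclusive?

15

gcd(1052, 103):
  1052 = 10×103 + 22
  103 = 4×22 + 15
  22 = 1×15 + 7
  15 = 2×7 + 1
  7 = 7×1
so gcd(1052, 103) = 1.
Back-substitute for Bézout coefficients:
  1 = 15 - 2×7
  ... = 103×(143) + 1052×(-14)
Scale by 77: particular solution (11011, -1078); reduce u mod 1052: (491, -48).
General solution: u = 491 + 1052t, v = -48 - 103t for integer t.
-2741 ≤ 491 + 1052t ≤ 12787 gives t ∈ [-3, 11], which is 15 values.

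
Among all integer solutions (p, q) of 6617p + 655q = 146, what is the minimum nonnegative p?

403

gcd(6617, 655) = 1.
1 divides 146, so solutions exist.
By Bézout, 6617×(88) + 655×(-889) = 1.
Scale by 146/1 = 146: (p₀, q₀) = (12848, -129794).
General solution: p = 12848 + 655t, q = -129794 - 6617t for integer t.
p ≥ 0: smallest is 12848 mod 655 = 403 (at t = -19), with q = -4071.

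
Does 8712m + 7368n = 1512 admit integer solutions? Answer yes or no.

yes

gcd(8712, 7368) = 24.
24 divides 1512, so integer solutions exist.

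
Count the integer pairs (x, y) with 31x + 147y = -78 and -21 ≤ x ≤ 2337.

16

gcd(147, 31) = 1.
By Bézout, 31·(19) + 147·(-4) = 1.
Particular solution: (135, -29).
General solution: x = 135 + 147t, y = -29 - 31t for integer t.
-21 ≤ 135 + 147t ≤ 2337 gives t ∈ [-1, 14], which is 16 values.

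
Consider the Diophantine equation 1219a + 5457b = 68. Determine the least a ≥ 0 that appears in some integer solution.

gcd(5457, 1219):
  5457 = 4·1219 + 581
  1219 = 2·581 + 57
  581 = 10·57 + 11
  57 = 5·11 + 2
  11 = 5·2 + 1
  2 = 2·1
so gcd(5457, 1219) = 1.
1 divides 68, so solutions exist.
Back-substitute for Bézout coefficients:
  1 = 11 - 5·2
  ... = 1219·(-2489) + 5457·(556)
Scale by 68/1 = 68: (a₀, b₀) = (-169252, 37808).
General solution: a = -169252 + 5457t, b = 37808 - 1219t for integer t.
a ≥ 0: smallest is -169252 mod 5457 = 5372 (at t = 32), with b = -1200.

5372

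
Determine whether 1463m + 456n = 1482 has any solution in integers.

gcd(1463, 456) = 19  (1463 = 3×456 + 95, 456 = 4×95 + 76, 95 = 1×76 + 19, 76 = 4×19).
19 divides 1482, so integer solutions exist.

yes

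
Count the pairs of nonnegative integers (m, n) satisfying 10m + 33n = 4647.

gcd(33, 10) = 1.
By Bézout, 10×(10) + 33×(-3) = 1.
One solution: (6, 139).
General: m = 6 + 33t, n = 139 - 10t.
m ≥ 0 ⇒ t ≥ 0; n ≥ 0 ⇒ t ≤ 13. So t ∈ [0, 13]: 14 solutions.

14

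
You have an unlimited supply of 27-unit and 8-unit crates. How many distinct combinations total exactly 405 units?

Need nonnegative integers with 27j + 8k = 405.
gcd(27, 8) = 1, and 27·(3) + 8·(-10) = 1.
So (j₀, k₀) = (1215, -4050); general j = 1215 + 8t, k = -4050 - 27t.
j ≥ 0 ⇒ t ≥ -151; k ≥ 0 ⇒ t ≤ -150. That's 2 values of t.

2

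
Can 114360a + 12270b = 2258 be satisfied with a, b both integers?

gcd(114360, 12270) = 30.
30 does not divide 2258 (remainder 8), so no integer solutions.

no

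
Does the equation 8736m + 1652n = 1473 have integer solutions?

gcd(8736, 1652):
  8736 = 5*1652 + 476
  1652 = 3*476 + 224
  476 = 2*224 + 28
  224 = 8*28
so gcd(8736, 1652) = 28.
28 does not divide 1473 (remainder 17), so no integer solutions.

no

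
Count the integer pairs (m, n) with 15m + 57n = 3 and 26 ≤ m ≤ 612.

gcd(57, 15) = 3.
By Bézout, 15*(4) + 57*(-1) = 3.
Particular solution: (4, -1).
General solution: m = 4 + 19t, n = -1 - 5t for integer t.
26 ≤ 4 + 19t ≤ 612 gives t ∈ [2, 32], which is 31 values.

31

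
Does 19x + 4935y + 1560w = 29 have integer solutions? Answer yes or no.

gcd(4935, 19):
  4935 = 259×19 + 14
  19 = 1×14 + 5
  14 = 2×5 + 4
  5 = 1×4 + 1
  4 = 4×1
so gcd(4935, 19) = 1.
gcd(1, 1560) = 1.
1 divides 29, so integer solutions exist.

yes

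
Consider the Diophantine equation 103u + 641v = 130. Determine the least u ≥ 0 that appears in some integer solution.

412

gcd(641, 103) = 1.
1 divides 130, so solutions exist.
By Bézout, 103*(-56) + 641*(9) = 1.
Scale by 130/1 = 130: (u₀, v₀) = (-7280, 1170).
General solution: u = -7280 + 641t, v = 1170 - 103t for integer t.
u ≥ 0: smallest is -7280 mod 641 = 412 (at t = 12), with v = -66.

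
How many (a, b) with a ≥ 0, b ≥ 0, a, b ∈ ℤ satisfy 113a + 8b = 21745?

gcd(113, 8) = 1  (113 = 14·8 + 1, 8 = 8·1).
Back-substituting, 113·(1) + 8·(-14) = 1.
Scale by 21745: one solution is (21745, -304430). Reduce a mod 8: (1, 2704).
General: a = 1 + 8t, b = 2704 - 113t.
a ≥ 0 ⇒ t ≥ 0; b ≥ 0 ⇒ t ≤ 23. So t ∈ [0, 23]: 24 solutions.

24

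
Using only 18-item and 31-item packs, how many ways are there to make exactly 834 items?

2

Need nonnegative integers with 18j + 31k = 834.
gcd(18, 31) = 1, and 18·(-12) + 31·(7) = 1.
So (j₀, k₀) = (-10008, 5838); general j = -10008 + 31t, k = 5838 - 18t.
j ≥ 0 ⇒ t ≥ 323; k ≥ 0 ⇒ t ≤ 324. That's 2 values of t.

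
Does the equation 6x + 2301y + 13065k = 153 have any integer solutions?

yes

gcd(2301, 6) = 3  (2301 = 383×6 + 3, 6 = 2×3).
gcd(3, 13065) = 3.
3 divides 153, so integer solutions exist.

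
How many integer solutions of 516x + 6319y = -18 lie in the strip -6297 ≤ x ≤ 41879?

7

gcd(6319, 516) = 1  (6319 = 12·516 + 127, 516 = 4·127 + 8, 127 = 15·8 + 7, 8 = 1·7 + 1, 7 = 7·1).
Back-substituting, 516·(796) + 6319·(-65) = 1.
Scale by -18: particular solution (-14328, 1170); reduce x mod 6319: (4629, -378).
General solution: x = 4629 + 6319t, y = -378 - 516t for integer t.
-6297 ≤ 4629 + 6319t ≤ 41879 gives t ∈ [-1, 5], which is 7 values.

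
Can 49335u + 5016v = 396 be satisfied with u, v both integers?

gcd(49335, 5016) = 33  (49335 = 9*5016 + 4191, 5016 = 1*4191 + 825, 4191 = 5*825 + 66, 825 = 12*66 + 33, 66 = 2*33).
33 divides 396, so integer solutions exist.

yes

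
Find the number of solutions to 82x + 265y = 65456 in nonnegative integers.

gcd(265, 82):
  265 = 3*82 + 19
  82 = 4*19 + 6
  19 = 3*6 + 1
  6 = 6*1
so gcd(265, 82) = 1.
Back-substitute for Bézout coefficients:
  1 = 19 - 3*6
  ... = 82*(-42) + 265*(13)
Scale by 65456: one solution is (-2749152, 850928). Reduce x mod 265: (223, 178).
General: x = 223 + 265t, y = 178 - 82t.
x ≥ 0 ⇒ t ≥ 0; y ≥ 0 ⇒ t ≤ 2. So t ∈ [0, 2]: 3 solutions.

3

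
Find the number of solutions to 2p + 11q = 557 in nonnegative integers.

25

gcd(11, 2) = 1.
By Bézout, 2×(-5) + 11×(1) = 1.
One solution: (9, 49).
General: p = 9 + 11t, q = 49 - 2t.
p ≥ 0 ⇒ t ≥ 0; q ≥ 0 ⇒ t ≤ 24. So t ∈ [0, 24]: 25 solutions.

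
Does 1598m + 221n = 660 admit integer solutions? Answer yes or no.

no

gcd(1598, 221) = 17  (1598 = 7·221 + 51, 221 = 4·51 + 17, 51 = 3·17).
17 does not divide 660 (remainder 14), so no integer solutions.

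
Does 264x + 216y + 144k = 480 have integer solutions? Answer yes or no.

gcd(264, 216) = 24  (264 = 1×216 + 48, 216 = 4×48 + 24, 48 = 2×24).
gcd(24, 144) = 24.
24 divides 480, so integer solutions exist.

yes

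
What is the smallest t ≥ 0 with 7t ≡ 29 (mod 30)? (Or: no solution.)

17

gcd(30, 7) = 1.
1 divides 29, so solutions exist.
By Bézout, 7×(13) + 30×(-3) = 1.
So 7×(13) ≡ 1 (mod 30); multiply by 29: t ≡ 377 (mod 30).
Smallest nonnegative: t = 377 mod 30 = 17.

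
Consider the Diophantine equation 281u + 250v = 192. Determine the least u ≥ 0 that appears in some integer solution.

gcd(281, 250) = 1.
1 divides 192, so solutions exist.
By Bézout, 281×(121) + 250×(-136) = 1.
Scale by 192/1 = 192: (u₀, v₀) = (23232, -26112).
General solution: u = 23232 + 250t, v = -26112 - 281t for integer t.
u ≥ 0: smallest is 23232 mod 250 = 232 (at t = -92), with v = -260.

232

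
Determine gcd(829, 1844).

1

gcd(1844, 829):
  1844 = 2×829 + 186
  829 = 4×186 + 85
  186 = 2×85 + 16
  85 = 5×16 + 5
  16 = 3×5 + 1
  5 = 5×1
so gcd(1844, 829) = 1.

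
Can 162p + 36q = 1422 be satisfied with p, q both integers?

gcd(162, 36) = 18.
18 divides 1422, so integer solutions exist.

yes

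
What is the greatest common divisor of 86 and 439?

gcd(439, 86) = 1  (439 = 5·86 + 9, 86 = 9·9 + 5, 9 = 1·5 + 4, 5 = 1·4 + 1, 4 = 4·1).

1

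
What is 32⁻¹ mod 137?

30

gcd(137, 32):
  137 = 4×32 + 9
  32 = 3×9 + 5
  9 = 1×5 + 4
  5 = 1×4 + 1
  4 = 4×1
so gcd(137, 32) = 1.
Back-substitute for Bézout coefficients:
  1 = 5 - 1×4
  ... = 32×(30) + 137×(-7)
So 32×30 ≡ 1 (mod 137), and 30 mod 137 = 30.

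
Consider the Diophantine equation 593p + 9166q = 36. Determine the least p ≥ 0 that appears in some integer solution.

6492

gcd(9166, 593) = 1.
1 divides 36, so solutions exist.
By Bézout, 593*(-2875) + 9166*(186) = 1.
Scale by 36/1 = 36: (p₀, q₀) = (-103500, 6696).
General solution: p = -103500 + 9166t, q = 6696 - 593t for integer t.
p ≥ 0: smallest is -103500 mod 9166 = 6492 (at t = 12), with q = -420.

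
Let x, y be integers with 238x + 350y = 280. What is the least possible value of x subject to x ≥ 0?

10

gcd(350, 238):
  350 = 1×238 + 112
  238 = 2×112 + 14
  112 = 8×14
so gcd(350, 238) = 14.
14 divides 280, so solutions exist.
Back-substitute for Bézout coefficients:
  14 = 238 - 2×112
  ... = 238×(3) + 350×(-2)
Scale by 280/14 = 20: (x₀, y₀) = (60, -40).
General solution: x = 60 + 25t, y = -40 - 17t for integer t.
x ≥ 0: smallest is 60 mod 25 = 10 (at t = -2), with y = -6.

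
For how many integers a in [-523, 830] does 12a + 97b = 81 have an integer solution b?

gcd(97, 12):
  97 = 8·12 + 1
  12 = 12·1
so gcd(97, 12) = 1.
Back-substitute for Bézout coefficients:
  1 = 97 - 8·12
  ... = 12·(-8) + 97·(1)
Scale by 81: particular solution (-648, 81); reduce a mod 97: (31, -3).
General solution: a = 31 + 97t, b = -3 - 12t for integer t.
-523 ≤ 31 + 97t ≤ 830 gives t ∈ [-5, 8], which is 14 values.

14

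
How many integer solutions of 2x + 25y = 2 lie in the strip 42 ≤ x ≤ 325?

11

gcd(25, 2) = 1  (25 = 12×2 + 1, 2 = 2×1).
Back-substituting, 2×(-12) + 25×(1) = 1.
Scale by 2: particular solution (-24, 2); reduce x mod 25: (1, 0).
General solution: x = 1 + 25t, y = 0 - 2t for integer t.
42 ≤ 1 + 25t ≤ 325 gives t ∈ [2, 12], which is 11 values.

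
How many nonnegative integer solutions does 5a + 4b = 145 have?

gcd(5, 4) = 1  (5 = 1×4 + 1, 4 = 4×1).
Back-substituting, 5×(1) + 4×(-1) = 1.
Scale by 145: one solution is (145, -145). Reduce a mod 4: (1, 35).
General: a = 1 + 4t, b = 35 - 5t.
a ≥ 0 ⇒ t ≥ 0; b ≥ 0 ⇒ t ≤ 7. So t ∈ [0, 7]: 8 solutions.

8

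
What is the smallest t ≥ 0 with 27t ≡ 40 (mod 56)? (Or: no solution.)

gcd(56, 27) = 1.
1 divides 40, so solutions exist.
By Bézout, 27*(27) + 56*(-13) = 1.
So 27*(27) ≡ 1 (mod 56); multiply by 40: t ≡ 1080 (mod 56).
Smallest nonnegative: t = 1080 mod 56 = 16.

16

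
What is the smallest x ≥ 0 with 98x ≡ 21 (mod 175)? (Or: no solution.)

gcd(175, 98) = 7.
7 divides 21, so solutions exist.
By Bézout, 98×(9) + 175×(-5) = 7.
So 98×(9) ≡ 7 (mod 175); multiply by 3: x ≡ 27 (mod 25).
Smallest nonnegative: x = 27 mod 25 = 2.

2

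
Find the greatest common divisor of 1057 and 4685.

1

gcd(4685, 1057) = 1  (4685 = 4*1057 + 457, 1057 = 2*457 + 143, 457 = 3*143 + 28, 143 = 5*28 + 3, 28 = 9*3 + 1, 3 = 3*1).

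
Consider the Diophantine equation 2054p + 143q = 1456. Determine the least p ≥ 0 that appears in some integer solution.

6

gcd(2054, 143) = 13  (2054 = 14·143 + 52, 143 = 2·52 + 39, 52 = 1·39 + 13, 39 = 3·13).
13 divides 1456, so solutions exist.
Back-substituting, 2054·(3) + 143·(-43) = 13.
Scale by 1456/13 = 112: (p₀, q₀) = (336, -4816).
General solution: p = 336 + 11t, q = -4816 - 158t for integer t.
p ≥ 0: smallest is 336 mod 11 = 6 (at t = -30), with q = -76.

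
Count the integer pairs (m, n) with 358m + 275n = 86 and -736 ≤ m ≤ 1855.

10

gcd(358, 275) = 1.
By Bézout, 358*(-53) + 275*(69) = 1.
Particular solution: (117, -152).
General solution: m = 117 + 275t, n = -152 - 358t for integer t.
-736 ≤ 117 + 275t ≤ 1855 gives t ∈ [-3, 6], which is 10 values.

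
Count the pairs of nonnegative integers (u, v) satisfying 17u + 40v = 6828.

10

gcd(40, 17) = 1  (40 = 2·17 + 6, 17 = 2·6 + 5, 6 = 1·5 + 1, 5 = 5·1).
Back-substituting, 17·(-7) + 40·(3) = 1.
Scale by 6828: one solution is (-47796, 20484). Reduce u mod 40: (4, 169).
General: u = 4 + 40t, v = 169 - 17t.
u ≥ 0 ⇒ t ≥ 0; v ≥ 0 ⇒ t ≤ 9. So t ∈ [0, 9]: 10 solutions.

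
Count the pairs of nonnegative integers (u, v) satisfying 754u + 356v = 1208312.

gcd(754, 356):
  754 = 2·356 + 42
  356 = 8·42 + 20
  42 = 2·20 + 2
  20 = 10·2
so gcd(754, 356) = 2.
Back-substitute for Bézout coefficients:
  2 = 42 - 2·20
  ... = 754·(17) + 356·(-36)
Scale by 604156: one solution is (10270652, -21749616). Reduce u mod 178: (52, 3284).
General: u = 52 + 178t, v = 3284 - 377t.
u ≥ 0 ⇒ t ≥ 0; v ≥ 0 ⇒ t ≤ 8. So t ∈ [0, 8]: 9 solutions.

9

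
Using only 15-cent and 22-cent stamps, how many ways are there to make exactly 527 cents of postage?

1

Need nonnegative integers with 15j + 22k = 527.
gcd(15, 22) = 1, and 15·(3) + 22·(-2) = 1.
So (j₀, k₀) = (1581, -1054); general j = 1581 + 22t, k = -1054 - 15t.
j ≥ 0 ⇒ t ≥ -71; k ≥ 0 ⇒ t ≤ -71. That's 1 value of t.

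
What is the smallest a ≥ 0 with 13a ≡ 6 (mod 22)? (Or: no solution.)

gcd(22, 13) = 1.
1 divides 6, so solutions exist.
By Bézout, 13·(-5) + 22·(3) = 1.
So 13·(-5) ≡ 1 (mod 22); multiply by 6: a ≡ -30 (mod 22).
Smallest nonnegative: a = -30 mod 22 = 14.

14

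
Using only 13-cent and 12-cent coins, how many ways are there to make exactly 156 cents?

Need nonnegative integers with 13j + 12k = 156.
gcd(13, 12) = 1, and 13·(1) + 12·(-1) = 1.
So (j₀, k₀) = (156, -156); general j = 156 + 12t, k = -156 - 13t.
j ≥ 0 ⇒ t ≥ -13; k ≥ 0 ⇒ t ≤ -12. That's 2 values of t.

2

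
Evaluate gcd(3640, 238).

14

gcd(3640, 238):
  3640 = 15·238 + 70
  238 = 3·70 + 28
  70 = 2·28 + 14
  28 = 2·14
so gcd(3640, 238) = 14.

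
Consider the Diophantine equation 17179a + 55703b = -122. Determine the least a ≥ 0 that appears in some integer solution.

14815

gcd(55703, 17179):
  55703 = 3×17179 + 4166
  17179 = 4×4166 + 515
  4166 = 8×515 + 46
  515 = 11×46 + 9
  46 = 5×9 + 1
  9 = 9×1
so gcd(55703, 17179) = 1.
1 divides -122, so solutions exist.
Back-substitute for Bézout coefficients:
  1 = 46 - 5×9
  ... = 17179×(-6057) + 55703×(1868)
Scale by -122/1 = -122: (a₀, b₀) = (738954, -227896).
General solution: a = 738954 + 55703t, b = -227896 - 17179t for integer t.
a ≥ 0: smallest is 738954 mod 55703 = 14815 (at t = -13), with b = -4569.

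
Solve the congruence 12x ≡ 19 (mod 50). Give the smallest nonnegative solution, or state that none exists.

gcd(50, 12) = 2.
2 does not divide 19, so the congruence has no solution.

no solution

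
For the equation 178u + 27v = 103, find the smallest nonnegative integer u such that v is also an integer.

gcd(178, 27) = 1  (178 = 6*27 + 16, 27 = 1*16 + 11, 16 = 1*11 + 5, 11 = 2*5 + 1, 5 = 5*1).
1 divides 103, so solutions exist.
Back-substituting, 178*(-5) + 27*(33) = 1.
Scale by 103/1 = 103: (u₀, v₀) = (-515, 3399).
General solution: u = -515 + 27t, v = 3399 - 178t for integer t.
u ≥ 0: smallest is -515 mod 27 = 25 (at t = 20), with v = -161.

25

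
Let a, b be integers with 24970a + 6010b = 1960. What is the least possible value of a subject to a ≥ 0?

364

gcd(24970, 6010):
  24970 = 4*6010 + 930
  6010 = 6*930 + 430
  930 = 2*430 + 70
  430 = 6*70 + 10
  70 = 7*10
so gcd(24970, 6010) = 10.
10 divides 1960, so solutions exist.
Back-substitute for Bézout coefficients:
  10 = 430 - 6*70
  ... = 24970*(-84) + 6010*(349)
Scale by 1960/10 = 196: (a₀, b₀) = (-16464, 68404).
General solution: a = -16464 + 601t, b = 68404 - 2497t for integer t.
a ≥ 0: smallest is -16464 mod 601 = 364 (at t = 28), with b = -1512.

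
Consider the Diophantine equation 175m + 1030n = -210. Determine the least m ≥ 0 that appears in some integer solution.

gcd(1030, 175):
  1030 = 5*175 + 155
  175 = 1*155 + 20
  155 = 7*20 + 15
  20 = 1*15 + 5
  15 = 3*5
so gcd(1030, 175) = 5.
5 divides -210, so solutions exist.
Back-substitute for Bézout coefficients:
  5 = 20 - 1*15
  ... = 175*(53) + 1030*(-9)
Scale by -210/5 = -42: (m₀, n₀) = (-2226, 378).
General solution: m = -2226 + 206t, n = 378 - 35t for integer t.
m ≥ 0: smallest is -2226 mod 206 = 40 (at t = 11), with n = -7.

40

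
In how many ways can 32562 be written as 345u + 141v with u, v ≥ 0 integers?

gcd(345, 141) = 3.
By Bézout, 345·(9) + 141·(-22) = 3.
One solution: (20, 182).
General: u = 20 + 47t, v = 182 - 115t.
u ≥ 0 ⇒ t ≥ 0; v ≥ 0 ⇒ t ≤ 1. So t ∈ [0, 1]: 2 solutions.

2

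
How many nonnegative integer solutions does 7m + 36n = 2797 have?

gcd(36, 7):
  36 = 5*7 + 1
  7 = 7*1
so gcd(36, 7) = 1.
Back-substitute for Bézout coefficients:
  1 = 36 - 5*7
  ... = 7*(-5) + 36*(1)
Scale by 2797: one solution is (-13985, 2797). Reduce m mod 36: (19, 74).
General: m = 19 + 36t, n = 74 - 7t.
m ≥ 0 ⇒ t ≥ 0; n ≥ 0 ⇒ t ≤ 10. So t ∈ [0, 10]: 11 solutions.

11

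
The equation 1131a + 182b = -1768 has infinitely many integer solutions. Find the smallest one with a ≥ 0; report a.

6

gcd(1131, 182):
  1131 = 6*182 + 39
  182 = 4*39 + 26
  39 = 1*26 + 13
  26 = 2*13
so gcd(1131, 182) = 13.
13 divides -1768, so solutions exist.
Back-substitute for Bézout coefficients:
  13 = 39 - 1*26
  ... = 1131*(5) + 182*(-31)
Scale by -1768/13 = -136: (a₀, b₀) = (-680, 4216).
General solution: a = -680 + 14t, b = 4216 - 87t for integer t.
a ≥ 0: smallest is -680 mod 14 = 6 (at t = 49), with b = -47.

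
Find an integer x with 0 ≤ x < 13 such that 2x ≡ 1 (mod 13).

gcd(13, 2):
  13 = 6*2 + 1
  2 = 2*1
so gcd(13, 2) = 1.
Back-substitute for Bézout coefficients:
  1 = 13 - 6*2
  ... = 2*(-6) + 13*(1)
So 2*-6 ≡ 1 (mod 13), and -6 mod 13 = 7.

7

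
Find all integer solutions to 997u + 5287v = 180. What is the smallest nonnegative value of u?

gcd(5287, 997) = 1  (5287 = 5·997 + 302, 997 = 3·302 + 91, 302 = 3·91 + 29, 91 = 3·29 + 4, 29 = 7·4 + 1, 4 = 4·1).
1 divides 180, so solutions exist.
Back-substituting, 997·(-1278) + 5287·(241) = 1.
Scale by 180/1 = 180: (u₀, v₀) = (-230040, 43380).
General solution: u = -230040 + 5287t, v = 43380 - 997t for integer t.
u ≥ 0: smallest is -230040 mod 5287 = 2588 (at t = 44), with v = -488.

2588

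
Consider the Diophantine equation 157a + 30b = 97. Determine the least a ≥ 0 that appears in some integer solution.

1

gcd(157, 30):
  157 = 5·30 + 7
  30 = 4·7 + 2
  7 = 3·2 + 1
  2 = 2·1
so gcd(157, 30) = 1.
1 divides 97, so solutions exist.
Back-substitute for Bézout coefficients:
  1 = 7 - 3·2
  ... = 157·(13) + 30·(-68)
Scale by 97/1 = 97: (a₀, b₀) = (1261, -6596).
General solution: a = 1261 + 30t, b = -6596 - 157t for integer t.
a ≥ 0: smallest is 1261 mod 30 = 1 (at t = -42), with b = -2.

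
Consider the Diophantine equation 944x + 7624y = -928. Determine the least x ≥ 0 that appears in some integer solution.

gcd(7624, 944) = 8.
8 divides -928, so solutions exist.
By Bézout, 944×(105) + 7624×(-13) = 8.
Scale by -928/8 = -116: (x₀, y₀) = (-12180, 1508).
General solution: x = -12180 + 953t, y = 1508 - 118t for integer t.
x ≥ 0: smallest is -12180 mod 953 = 209 (at t = 13), with y = -26.

209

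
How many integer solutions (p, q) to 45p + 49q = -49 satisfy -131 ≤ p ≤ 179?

6

gcd(49, 45) = 1  (49 = 1·45 + 4, 45 = 11·4 + 1, 4 = 4·1).
Back-substituting, 45·(12) + 49·(-11) = 1.
Scale by -49: particular solution (-588, 539); reduce p mod 49: (0, -1).
General solution: p = 0 + 49t, q = -1 - 45t for integer t.
-131 ≤ 0 + 49t ≤ 179 gives t ∈ [-2, 3], which is 6 values.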